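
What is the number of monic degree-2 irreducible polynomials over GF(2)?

1

The number of monic irreducibles of degree 2 over GF(2) is (1/2)·Σ_{d∣2} μ(2/d) 2^d.
Divisors of 2: 1, 2; μ(2/d) for each: -1, 1.
Σ = − 2^1 + 2^2 = 2.
N = 2/2 = 1.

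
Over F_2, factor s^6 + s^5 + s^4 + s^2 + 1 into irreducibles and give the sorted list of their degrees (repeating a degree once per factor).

Write g(s) = s^6 + s^5 + s^4 + s^2 + 1.
Roots in F_2: g(0) = 1; g(1) = 1.
Complete factorization: g(s) = (s^6 + s^5 + s^4 + s^2 + 1).
Factor degrees with multiplicity: 6 = 6.

6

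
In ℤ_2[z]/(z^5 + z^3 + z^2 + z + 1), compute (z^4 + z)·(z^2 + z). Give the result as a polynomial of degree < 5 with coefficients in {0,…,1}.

z^4 + z^3 + z^2 + 1

Multiply in ℤ_2[z]: (z^4 + z)·(z^2 + z) = z^6 + z^5 + z^3 + z^2.
Reduce using z^5 ≡ z^3 + z^2 + z + 1 (mod z^5 + z^3 + z^2 + z + 1).
Reduced: z^4 + z^3 + z^2 + 1.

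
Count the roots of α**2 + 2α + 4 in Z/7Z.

2

Write P(α) = α**2 + 2α + 4.
Evaluate at each of the 7 elements of Z/7Z:
P(0) = 4; P(1) = 0 → root; P(2) = 5; P(3) = 5; P(4) = 0 → root; P(5) = 4; P(6) = 3.
Roots: {1, 4}.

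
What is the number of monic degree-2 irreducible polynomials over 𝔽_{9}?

36

x^(9^2) − x is the product of all monic irreducibles of degree dividing 2; Möbius inversion gives N = (1/2) Σ μ(2/d)·9^d.
Divisors of 2: 1, 2; μ(2/d) for each: -1, 1.
Σ = − 9^1 + 9^2 = 72.
N = 72/2 = 36.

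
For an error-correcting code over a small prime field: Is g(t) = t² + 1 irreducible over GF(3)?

Check for roots in GF(3): g(0) = 1; g(1) = 2; g(2) = 2.
No roots. A degree-2 polynomial over a field with no linear factor is irreducible.

Yes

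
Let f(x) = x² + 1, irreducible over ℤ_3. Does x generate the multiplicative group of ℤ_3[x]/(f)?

|GF(3^2)^×| = 3^2 − 1 = 8. Prime factorization: 8 = 2^3.
f is primitive ⇔ x has order 8 in GF(3)[x]/(f), i.e. x^(8/q) ≠ 1 for each prime q | 8.
x^(4) mod f = 1
Since x^(4) = 1, the order of x divides 4 < 8; not primitive.

No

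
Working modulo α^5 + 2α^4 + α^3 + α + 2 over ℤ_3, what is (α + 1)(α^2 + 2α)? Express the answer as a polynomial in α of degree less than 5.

α^3 + 2α

Multiply in ℤ_3[α]: (α + 1)·(α^2 + 2α) = α^3 + 2α.
Reduced: α^3 + 2α.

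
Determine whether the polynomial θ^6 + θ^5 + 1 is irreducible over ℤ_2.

Yes

Write g(θ) = θ^6 + θ^5 + 1.
Check for roots in ℤ_2: g(0) = 1; g(1) = 1.
No roots, so no linear factors.
Monic irreducibles of degree 2 over GF(2): θ^2 + θ + 1.
None of them divide g (all give nonzero remainder).
Monic irreducibles of degree 3 over GF(2): θ^3 + θ + 1, θ^3 + θ^2 + 1.
None of them divide g (all give nonzero remainder).
No irreducible factor of degree ≤ 3 exists, so g is irreducible over GF(2).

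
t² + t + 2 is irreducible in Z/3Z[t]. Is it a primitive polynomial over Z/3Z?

Write f(t) = t² + t + 2.
|GF(3^2)^×| = 3^2 − 1 = 8. Prime factorization: 8 = 2^3.
f is primitive ⇔ t has order 8 in GF(3)[t]/(f), i.e. t^(8/q) ≠ 1 for each prime q | 8.
t^(4) mod f = 2.
None equal 1, so t has full order 8; f is primitive.

Yes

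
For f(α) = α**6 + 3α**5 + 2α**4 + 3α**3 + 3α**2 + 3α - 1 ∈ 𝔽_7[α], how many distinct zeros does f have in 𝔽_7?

3

Evaluate at each of the 7 elements of 𝔽_7:
f(0) = 6; f(1) = 0 → root; f(2) = 2; f(3) = 0 → root; f(4) = 0 → root; f(5) = 2; f(6) = 3.
Roots: {1, 3, 4}.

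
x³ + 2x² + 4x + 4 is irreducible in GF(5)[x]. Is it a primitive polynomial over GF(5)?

Write f(x) = x³ + 2x² + 4x + 4.
|GF(5^3)^×| = 5^3 − 1 = 124. Prime factorization: 124 = 2^2·31.
f is primitive ⇔ x has order 124 in GF(5)[x]/(f), i.e. x^(124/q) ≠ 1 for each prime q | 124.
x^(62) mod f = 1
x^(4) mod f = 4x + 3.
Since x^(62) = 1, the order of x divides 62 < 124; not primitive.

No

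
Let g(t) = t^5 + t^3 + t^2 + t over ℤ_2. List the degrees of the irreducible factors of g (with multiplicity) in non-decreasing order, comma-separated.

1, 1, 3

Roots in ℤ_2: g(0) = 0 → root; g(1) = 0 → root.
Linear factors from roots: (t), (t + 1).
Complete factorization: g(t) = (t)·(t + 1)·(t^3 + t^2 + 1).
Factor degrees with multiplicity: 1 + 1 + 3 = 5.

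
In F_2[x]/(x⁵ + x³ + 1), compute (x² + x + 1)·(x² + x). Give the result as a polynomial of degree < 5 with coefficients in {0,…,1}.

x^4 + x

Multiply in F_2[x]: (x² + x + 1)·(x² + x) = x⁴ + x.
Reduced: x⁴ + x.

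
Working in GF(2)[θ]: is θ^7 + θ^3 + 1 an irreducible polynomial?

Yes

Write m(θ) = θ^7 + θ^3 + 1.
Check for roots in GF(2): m(0) = 1; m(1) = 1.
No roots, so no linear factors.
Monic irreducibles of degree 2 over GF(2): θ^2 + θ + 1.
None of them divide m (all give nonzero remainder).
Monic irreducibles of degree 3 over GF(2): θ^3 + θ + 1, θ^3 + θ^2 + 1.
None of them divide m (all give nonzero remainder).
No irreducible factor of degree ≤ 3 exists, so m is irreducible over GF(2).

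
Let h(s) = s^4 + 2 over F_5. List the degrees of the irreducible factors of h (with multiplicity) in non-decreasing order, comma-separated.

Roots in F_5: h(0) = 2; h(1) = 3; h(2) = 3; h(3) = 3; h(4) = 3.
Complete factorization: h(s) = (s^4 + 2).
Factor degrees with multiplicity: 4 = 4.

4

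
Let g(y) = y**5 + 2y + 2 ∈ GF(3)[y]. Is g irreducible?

Yes

Check for roots in GF(3): g(0) = 2; g(1) = 2; g(2) = 2.
No roots, so no linear factors.
Monic irreducibles of degree 2 over GF(3): y**2 + 1, y**2 + y + 2, y**2 + 2y + 2.
None of them divide g (all give nonzero remainder).
No irreducible factor of degree ≤ 2 exists, so g is irreducible over GF(3).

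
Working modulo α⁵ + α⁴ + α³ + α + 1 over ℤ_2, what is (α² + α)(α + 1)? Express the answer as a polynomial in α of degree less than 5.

α^3 + α

Multiply in ℤ_2[α]: (α² + α)·(α + 1) = α³ + α.
Reduced: α³ + α.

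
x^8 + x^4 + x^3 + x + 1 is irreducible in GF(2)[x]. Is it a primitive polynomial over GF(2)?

No

Write f(x) = x^8 + x^4 + x^3 + x + 1.
|GF(2^8)^×| = 2^8 − 1 = 255. Prime factorization: 255 = 3·5·17.
f is primitive ⇔ x has order 255 in GF(2)[x]/(f), i.e. x^(255/q) ≠ 1 for each prime q | 255.
x^(85) mod f = x^7 + x^5 + x^4 + x^3 + x^2 + 1.
x^(51) mod f = 1
x^(15) mod f = x^5 + x^3 + x^2 + x + 1.
Since x^(51) = 1, the order of x divides 51 < 255; not primitive.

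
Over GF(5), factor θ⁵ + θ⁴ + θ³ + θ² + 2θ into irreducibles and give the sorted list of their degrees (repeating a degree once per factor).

1, 2, 2

Write h(θ) = θ⁵ + θ⁴ + θ³ + θ² + 2θ.
Roots in GF(5): h(0) = 0 → root; h(1) = 1; h(2) = 4; h(3) = 1; h(4) = 3.
Linear factors from roots: (θ).
Complete factorization: h(θ) = (θ)·(θ² - 2θ - 2)·(θ² - 2θ - 1).
Factor degrees with multiplicity: 1 + 2 + 2 = 5.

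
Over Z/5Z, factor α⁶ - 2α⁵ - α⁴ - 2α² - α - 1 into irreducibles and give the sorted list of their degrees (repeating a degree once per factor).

1, 1, 2, 2

Write h(α) = α⁶ - 2α⁵ - α⁴ - 2α² - α - 1.
Roots in Z/5Z: h(0) = 4; h(1) = 4; h(2) = 3; h(3) = 0 → root; h(4) = 0 → root.
Linear factors from roots: (α + 2), (α + 1).
Complete factorization: h(α) = (α + 1)·(α + 2)·(α² + α + 2)·(α² - α + 1).
Factor degrees with multiplicity: 1 + 1 + 2 + 2 = 6.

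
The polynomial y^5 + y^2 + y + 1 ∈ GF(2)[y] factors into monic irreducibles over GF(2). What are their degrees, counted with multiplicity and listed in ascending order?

Write g(y) = y^5 + y^2 + y + 1.
Roots in GF(2): g(0) = 1; g(1) = 0 → root.
Linear factors from roots: (y + 1).
Complete factorization: g(y) = (y + 1)^2·(y^3 + y + 1).
Factor degrees with multiplicity: 1 + 1 + 3 = 5.

1, 1, 3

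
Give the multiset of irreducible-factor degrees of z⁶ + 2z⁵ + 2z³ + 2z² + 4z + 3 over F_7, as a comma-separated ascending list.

Write g(z) = z⁶ + 2z⁵ + 2z³ + 2z² + 4z + 3.
Linear factors from roots: (z + 6), (z + 4).
Complete factorization: g(z) = (z + 6)·(z + 4)^2·(z³ + 2z² + 6z + 2).
Factor degrees with multiplicity: 1 + 1 + 1 + 3 = 6.

1, 1, 1, 3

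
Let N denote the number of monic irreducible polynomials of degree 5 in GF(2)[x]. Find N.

6

Gauss's count: N_{2}(5) = (1/5) Σ_{d|5} μ(5/d)·2^d.
Divisors of 5: 1, 5; μ(5/d) for each: -1, 1.
Σ = − 2^1 + 2^5 = 30.
N = 30/5 = 6.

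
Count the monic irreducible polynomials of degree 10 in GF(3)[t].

By the necklace-counting formula, N_3(10) = (1/10) Σ_{d|10} μ(10/d)·3^d.
Divisors of 10: 1, 2, 5, 10; μ(10/d) for each: 1, -1, -1, 1.
Σ = 3^1 − 3^2 − 3^5 + 3^10 = 58800.
N = 58800/10 = 5880.

5880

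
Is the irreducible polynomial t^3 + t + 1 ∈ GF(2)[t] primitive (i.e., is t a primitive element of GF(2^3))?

Yes

Write f(t) = t^3 + t + 1.
|GF(2^3)^×| = 2^3 − 1 = 7. Prime factorization: 7 = 7.
f is primitive ⇔ t has order 7 in GF(2)[t]/(f), i.e. t^(7/q) ≠ 1 for each prime q | 7.
t^(1) mod f = t.
None equal 1, so t has full order 7; f is primitive.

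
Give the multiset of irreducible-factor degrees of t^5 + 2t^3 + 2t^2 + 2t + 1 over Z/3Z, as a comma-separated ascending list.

Write h(t) = t^5 + 2t^3 + 2t^2 + 2t + 1.
Roots in Z/3Z: h(0) = 1; h(1) = 2; h(2) = 1.
Complete factorization: h(t) = (t^5 + 2t^3 + 2t^2 + 2t + 1).
Factor degrees with multiplicity: 5 = 5.

5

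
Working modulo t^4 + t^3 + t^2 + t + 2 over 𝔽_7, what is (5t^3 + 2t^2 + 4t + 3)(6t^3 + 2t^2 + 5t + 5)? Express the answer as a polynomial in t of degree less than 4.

t^3 + 2t^2 + 6t + 2

Multiply in 𝔽_7[t]: (5t^3 + 2t^2 + 4t + 3)·(6t^3 + 2t^2 + 5t + 5) = 2t^6 + t^5 + 4t^4 + 5t^3 + t^2 + 1.
Reduce using t^4 ≡ 6t^3 + 6t^2 + 6t + 5 (mod t^4 + t^3 + t^2 + t + 2).
Reduced: t^3 + 2t^2 + 6t + 2.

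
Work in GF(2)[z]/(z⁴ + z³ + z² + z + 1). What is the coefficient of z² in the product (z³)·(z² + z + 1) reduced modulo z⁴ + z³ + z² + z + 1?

Multiply in GF(2)[z]: (z³)·(z² + z + 1) = z⁵ + z⁴ + z³.
Reduce using z⁴ ≡ z³ + z² + z + 1 (mod z⁴ + z³ + z² + z + 1).
Reduced: z² + z.

1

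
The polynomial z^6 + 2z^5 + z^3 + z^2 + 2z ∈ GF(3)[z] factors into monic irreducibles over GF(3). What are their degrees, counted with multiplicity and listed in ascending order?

1, 1, 4

Write g(z) = z^6 + 2z^5 + z^3 + z^2 + 2z.
Roots in GF(3): g(0) = 0 → root; g(1) = 1; g(2) = 0 → root.
Linear factors from roots: (z), (z + 1).
Complete factorization: g(z) = (z)·(z + 1)·(z^4 + z^3 + 2z^2 + 2z + 2).
Factor degrees with multiplicity: 1 + 1 + 4 = 6.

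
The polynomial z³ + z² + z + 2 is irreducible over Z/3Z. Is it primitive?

No

Write f(z) = z³ + z² + z + 2.
|GF(3^3)^×| = 3^3 − 1 = 26. Prime factorization: 26 = 2·13.
f is primitive ⇔ z has order 26 in GF(3)[z]/(f), i.e. z^(26/q) ≠ 1 for each prime q | 26.
z^(13) mod f = 1
z^(2) mod f = z².
Since z^(13) = 1, the order of z divides 13 < 26; not primitive.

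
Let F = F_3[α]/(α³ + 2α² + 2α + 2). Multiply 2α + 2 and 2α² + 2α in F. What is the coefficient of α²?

0

Multiply in F_3[α]: (2α + 2)·(2α² + 2α) = α³ + 2α² + α.
Reduce using α³ ≡ α² + α + 1 (mod α³ + 2α² + 2α + 2).
Reduced: 2α + 1.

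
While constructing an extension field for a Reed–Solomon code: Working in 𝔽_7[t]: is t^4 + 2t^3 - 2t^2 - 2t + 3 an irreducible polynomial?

Write h(t) = t^4 + 2t^3 - 2t^2 - 2t + 3.
Check for roots in 𝔽_7: h(0) = 3; h(1) = 2; h(2) = 2; h(3) = 2; h(4) = 4; h(5) = 6; h(6) = 2.
No roots, so no linear factors.
Degree-2 irreducible divisors: test the 21 monic irreducibles of degree 2 over GF(7).
None of them divide h (all give nonzero remainder).
No irreducible factor of degree ≤ 2 exists, so h is irreducible over GF(7).

Yes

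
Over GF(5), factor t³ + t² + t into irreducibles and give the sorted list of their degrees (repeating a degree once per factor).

1, 2

Write h(t) = t³ + t² + t.
Roots in GF(5): h(0) = 0 → root; h(1) = 3; h(2) = 4; h(3) = 4; h(4) = 4.
Linear factors from roots: (t).
Complete factorization: h(t) = (t)·(t² + t + 1).
Factor degrees with multiplicity: 1 + 2 = 3.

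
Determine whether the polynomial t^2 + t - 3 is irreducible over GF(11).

Yes

Write P(t) = t^2 + t - 3.
Check each element of GF(11) for a root: P(0)=8, P(1)=10, P(2)=3, P(3)=9, P(4)=6, P(5)=5, P(6)=6, P(7)=9, P(8)=3, P(9)=10, P(10)=8.
No roots. A degree-2 polynomial over a field with no linear factor is irreducible.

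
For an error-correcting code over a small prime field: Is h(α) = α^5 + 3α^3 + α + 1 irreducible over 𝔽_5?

Yes

Check for roots in 𝔽_5: h(0) = 1; h(1) = 1; h(2) = 4; h(3) = 3; h(4) = 1.
No roots, so no linear factors.
Degree-2 irreducible divisors: test the 10 monic irreducibles of degree 2 over GF(5).
None of them divide h (all give nonzero remainder).
No irreducible factor of degree ≤ 2 exists, so h is irreducible over GF(5).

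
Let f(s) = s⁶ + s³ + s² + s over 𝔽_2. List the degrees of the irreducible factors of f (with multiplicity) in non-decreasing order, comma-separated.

1, 1, 1, 3

Roots in 𝔽_2: f(0) = 0 → root; f(1) = 0 → root.
Linear factors from roots: (s), (s + 1).
Complete factorization: f(s) = (s)·(s + 1)^2·(s³ + s + 1).
Factor degrees with multiplicity: 1 + 1 + 1 + 3 = 6.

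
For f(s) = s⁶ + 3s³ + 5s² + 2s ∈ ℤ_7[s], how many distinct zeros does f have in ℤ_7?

4

Evaluate at each of the 7 elements of ℤ_7:
f(0) = 0 → root; f(1) = 4; f(2) = 0 → root; f(3) = 0 → root; f(4) = 1; f(5) = 0 → root; f(6) = 1.
Roots: {0, 2, 3, 5}.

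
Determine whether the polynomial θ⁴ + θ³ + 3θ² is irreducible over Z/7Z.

No

Write m(θ) = θ⁴ + θ³ + 3θ².
Check for roots in Z/7Z: m(0) = 0 → root; m(1) = 5; m(2) = 1; m(3) = 2; m(4) = 4; m(5) = 6; m(6) = 3.
m(0) = 0, so (θ) divides m(θ); m is reducible.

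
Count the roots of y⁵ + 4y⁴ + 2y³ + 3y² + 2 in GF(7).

2

Write g(y) = y⁵ + 4y⁴ + 2y³ + 3y² + 2.
Evaluate at each of the 7 elements of GF(7):
g(0) = 2; g(1) = 5; g(2) = 0 → root; g(3) = 6; g(4) = 0 → root; g(5) = 2; g(6) = 6.
Roots: {2, 4}.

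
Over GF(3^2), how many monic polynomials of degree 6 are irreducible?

88440

The number of monic irreducibles of degree 6 over GF(9) is (1/6)·Σ_{d∣6} μ(6/d) 9^d.
Divisors of 6: 1, 2, 3, 6; μ(6/d) for each: 1, -1, -1, 1.
Σ = 9^1 − 9^2 − 9^3 + 9^6 = 530640.
N = 530640/6 = 88440.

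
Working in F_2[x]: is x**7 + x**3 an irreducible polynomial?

Write f(x) = x**7 + x**3.
Check for roots in F_2: f(0) = 0 → root; f(1) = 0 → root.
f(0) = 0, so (x) divides f(x); f is reducible.

No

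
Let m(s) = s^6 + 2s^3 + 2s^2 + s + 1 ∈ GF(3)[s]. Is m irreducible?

Check for roots in GF(3): m(0) = 1; m(1) = 1; m(2) = 1.
No roots, so no linear factors.
Monic irreducibles of degree 2 over GF(3): s^2 + 1, s^2 + s + 2, s^2 + 2s + 2.
None of them divide m (all give nonzero remainder).
Degree-3 irreducible divisors: test the 8 monic irreducibles of degree 3 over GF(3).
None of them divide m (all give nonzero remainder).
No irreducible factor of degree ≤ 3 exists, so m is irreducible over GF(3).

Yes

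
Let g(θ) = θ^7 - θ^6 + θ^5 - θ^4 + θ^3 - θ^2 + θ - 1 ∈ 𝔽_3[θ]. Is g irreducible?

No

Check for roots in 𝔽_3: g(0) = 2; g(1) = 0 → root; g(2) = 1.
g(1) = 0, so (θ − 1) divides g(θ); g is reducible.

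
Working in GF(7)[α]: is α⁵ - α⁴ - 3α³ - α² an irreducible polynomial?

Write g(α) = α⁵ - α⁴ - 3α³ - α².
Check for roots in GF(7): g(0) = 0 → root; g(1) = 3; g(2) = 2; g(3) = 2; g(4) = 0 → root; g(5) = 0 → root; g(6) = 0 → root.
g(0) = 0, so (α) divides g(α); g is reducible.

No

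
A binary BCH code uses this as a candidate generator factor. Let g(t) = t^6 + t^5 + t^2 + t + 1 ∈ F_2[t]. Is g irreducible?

Check for roots in F_2: g(0) = 1; g(1) = 1.
No roots, so no linear factors.
Monic irreducibles of degree 2 over GF(2): t^2 + t + 1.
None of them divide g (all give nonzero remainder).
Monic irreducibles of degree 3 over GF(2): t^3 + t + 1, t^3 + t^2 + 1.
None of them divide g (all give nonzero remainder).
No irreducible factor of degree ≤ 3 exists, so g is irreducible over GF(2).

Yes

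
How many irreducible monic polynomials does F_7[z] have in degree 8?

The number of monic irreducibles of degree 8 over GF(7) is (1/8)·Σ_{d∣8} μ(8/d) 7^d.
Divisors of 8: 1, 2, 4, 8; μ(8/d) for each: 0, 0, -1, 1.
Σ = − 7^4 + 7^8 = 5762400.
N = 5762400/8 = 720300.

720300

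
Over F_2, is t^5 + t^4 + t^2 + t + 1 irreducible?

Write f(t) = t^5 + t^4 + t^2 + t + 1.
Check for roots in F_2: f(0) = 1; f(1) = 1.
No roots, so no linear factors.
Monic irreducibles of degree 2 over GF(2): t^2 + t + 1.
None of them divide f (all give nonzero remainder).
No irreducible factor of degree ≤ 2 exists, so f is irreducible over GF(2).

Yes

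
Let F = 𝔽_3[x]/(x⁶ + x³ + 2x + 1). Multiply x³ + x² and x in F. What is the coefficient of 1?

Multiply in 𝔽_3[x]: (x³ + x²)·(x) = x⁴ + x³.
Reduced: x⁴ + x³.

0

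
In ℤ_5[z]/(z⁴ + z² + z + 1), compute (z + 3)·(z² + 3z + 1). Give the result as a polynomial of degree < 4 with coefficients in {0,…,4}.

z^3 + z^2 + 3

Multiply in ℤ_5[z]: (z + 3)·(z² + 3z + 1) = z³ + z² + 3.
Reduced: z³ + z² + 3.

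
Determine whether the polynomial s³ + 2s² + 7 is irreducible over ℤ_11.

Yes

Write g(s) = s³ + 2s² + 7.
Check each element of ℤ_11 for a root: g(0)=7, g(1)=10, g(2)=1, g(3)=8, g(4)=4, g(5)=6, g(6)=9, g(7)=8, g(8)=9, g(9)=7, g(10)=8.
No roots. A degree-3 polynomial over a field with no linear factor is irreducible.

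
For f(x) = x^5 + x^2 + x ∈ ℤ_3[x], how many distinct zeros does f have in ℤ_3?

2

Evaluate at each of the 3 elements of ℤ_3:
f(0) = 0 → root; f(1) = 0 → root; f(2) = 2.
Roots: {0, 1}.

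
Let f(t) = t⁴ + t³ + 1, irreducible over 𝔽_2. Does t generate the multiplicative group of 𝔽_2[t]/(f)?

|GF(2^4)^×| = 2^4 − 1 = 15. Prime factorization: 15 = 3·5.
f is primitive ⇔ t has order 15 in GF(2)[t]/(f), i.e. t^(15/q) ≠ 1 for each prime q | 15.
t^(5) mod f = t³ + t + 1.
t^(3) mod f = t³.
None equal 1, so t has full order 15; f is primitive.

Yes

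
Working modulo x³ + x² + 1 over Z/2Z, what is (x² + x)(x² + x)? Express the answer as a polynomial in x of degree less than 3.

Multiply in Z/2Z[x]: (x² + x)·(x² + x) = x⁴ + x².
Reduce using x³ ≡ x² + 1 (mod x³ + x² + 1).
Reduced: x + 1.

x + 1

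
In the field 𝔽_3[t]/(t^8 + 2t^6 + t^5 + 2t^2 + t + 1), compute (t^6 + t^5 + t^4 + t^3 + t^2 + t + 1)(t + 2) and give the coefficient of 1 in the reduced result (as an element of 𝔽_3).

2

Multiply in 𝔽_3[t]: (t^6 + t^5 + t^4 + t^3 + t^2 + t + 1)·(t + 2) = t^7 + 2.
Reduced: t^7 + 2.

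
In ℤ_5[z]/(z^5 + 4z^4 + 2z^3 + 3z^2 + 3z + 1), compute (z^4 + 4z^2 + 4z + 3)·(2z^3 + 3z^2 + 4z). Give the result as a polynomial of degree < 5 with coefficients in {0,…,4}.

2z^4 + 2z^3 + 4z^2 + 3z + 2

Multiply in ℤ_5[z]: (z^4 + 4z^2 + 4z + 3)·(2z^3 + 3z^2 + 4z) = 2z^7 + 3z^6 + 2z^5 + 4z^3 + 2z.
Reduce using z^5 ≡ z^4 + 3z^3 + 2z^2 + 2z + 4 (mod z^5 + 4z^4 + 2z^3 + 3z^2 + 3z + 1).
Reduced: 2z^4 + 2z^3 + 4z^2 + 3z + 2.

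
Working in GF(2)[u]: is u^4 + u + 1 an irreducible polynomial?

Yes

Write m(u) = u^4 + u + 1.
Check for roots in GF(2): m(0) = 1; m(1) = 1.
No roots, so no linear factors.
Monic irreducibles of degree 2 over GF(2): u^2 + u + 1.
None of them divide m (all give nonzero remainder).
No irreducible factor of degree ≤ 2 exists, so m is irreducible over GF(2).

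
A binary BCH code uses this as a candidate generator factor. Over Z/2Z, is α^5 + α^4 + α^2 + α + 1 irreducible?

Write h(α) = α^5 + α^4 + α^2 + α + 1.
Check for roots in Z/2Z: h(0) = 1; h(1) = 1.
No roots, so no linear factors.
Monic irreducibles of degree 2 over GF(2): α^2 + α + 1.
None of them divide h (all give nonzero remainder).
No irreducible factor of degree ≤ 2 exists, so h is irreducible over GF(2).

Yes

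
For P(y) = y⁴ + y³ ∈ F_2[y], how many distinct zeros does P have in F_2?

2

Evaluate at each of the 2 elements of F_2:
P(0) = 0 → root; P(1) = 0 → root.
Roots: {0, 1}.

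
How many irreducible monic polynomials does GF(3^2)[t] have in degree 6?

88440

Gauss's count: N_{9}(6) = (1/6) Σ_{d|6} μ(6/d)·9^d.
Divisors of 6: 1, 2, 3, 6; μ(6/d) for each: 1, -1, -1, 1.
Σ = 9^1 − 9^2 − 9^3 + 9^6 = 530640.
N = 530640/6 = 88440.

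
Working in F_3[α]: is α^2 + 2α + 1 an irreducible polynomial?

Write m(α) = α^2 + 2α + 1.
Check for roots in F_3: m(0) = 1; m(1) = 1; m(2) = 0 → root.
m(2) = 0, so (α − 2) divides m(α); m is reducible.

No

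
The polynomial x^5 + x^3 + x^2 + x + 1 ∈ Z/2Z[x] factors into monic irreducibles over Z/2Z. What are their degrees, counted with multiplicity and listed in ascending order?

5

Write h(x) = x^5 + x^3 + x^2 + x + 1.
Roots in Z/2Z: h(0) = 1; h(1) = 1.
Complete factorization: h(x) = (x^5 + x^3 + x^2 + x + 1).
Factor degrees with multiplicity: 5 = 5.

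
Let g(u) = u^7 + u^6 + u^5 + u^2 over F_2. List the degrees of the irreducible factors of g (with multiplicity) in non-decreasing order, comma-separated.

Roots in F_2: g(0) = 0 → root; g(1) = 0 → root.
Linear factors from roots: (u), (u + 1).
Complete factorization: g(u) = (u)^2·(u + 1)^2·(u^3 + u^2 + 1).
Factor degrees with multiplicity: 1 + 1 + 1 + 1 + 3 = 7.

1, 1, 1, 1, 3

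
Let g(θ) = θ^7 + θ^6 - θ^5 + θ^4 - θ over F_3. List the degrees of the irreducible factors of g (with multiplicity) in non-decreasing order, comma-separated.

1, 1, 1, 2, 2

Roots in F_3: g(0) = 0 → root; g(1) = 1; g(2) = 0 → root.
Linear factors from roots: (θ), (θ + 1).
Complete factorization: g(θ) = (θ)·(θ + 1)^2·(θ^2 + 1)·(θ^2 - θ - 1).
Factor degrees with multiplicity: 1 + 1 + 1 + 2 + 2 = 7.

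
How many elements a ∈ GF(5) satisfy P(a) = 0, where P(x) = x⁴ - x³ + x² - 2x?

Evaluate at each of the 5 elements of GF(5):
P(0) = 0 → root; P(1) = 4; P(2) = 3; P(3) = 2; P(4) = 0 → root.
Roots: {0, 4}.

2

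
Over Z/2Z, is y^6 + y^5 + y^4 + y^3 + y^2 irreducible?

No

Write h(y) = y^6 + y^5 + y^4 + y^3 + y^2.
Check for roots in Z/2Z: h(0) = 0 → root; h(1) = 1.
h(0) = 0, so (y) divides h(y); h is reducible.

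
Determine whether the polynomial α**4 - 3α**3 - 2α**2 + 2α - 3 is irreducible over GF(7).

Write h(α) = α**4 - 3α**3 - 2α**2 + 2α - 3.
Check for roots in GF(7): h(0) = 4; h(1) = 2; h(2) = 6; h(3) = 6; h(4) = 2; h(5) = 4; h(6) = 4.
No roots, so no linear factors.
Degree-2 irreducible divisors: test the 21 monic irreducibles of degree 2 over GF(7).
α**2 - 3 divides h: h(α) = (α**2 - 3)·(α**2 - 3α + 1).

No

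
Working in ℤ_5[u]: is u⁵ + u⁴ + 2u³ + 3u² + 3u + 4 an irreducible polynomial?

Write g(u) = u⁵ + u⁴ + 2u³ + 3u² + 3u + 4.
Check for roots in ℤ_5: g(0) = 4; g(1) = 4; g(2) = 1; g(3) = 3; g(4) = 2.
No roots, so no linear factors.
Degree-2 irreducible divisors: test the 10 monic irreducibles of degree 2 over GF(5).
None of them divide g (all give nonzero remainder).
No irreducible factor of degree ≤ 2 exists, so g is irreducible over GF(5).

Yes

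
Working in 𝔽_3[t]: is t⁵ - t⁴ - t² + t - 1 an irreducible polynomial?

Yes

Write g(t) = t⁵ - t⁴ - t² + t - 1.
Check for roots in 𝔽_3: g(0) = 2; g(1) = 2; g(2) = 1.
No roots, so no linear factors.
Monic irreducibles of degree 2 over GF(3): t² + 1, t² + t - 1, t² - t - 1.
None of them divide g (all give nonzero remainder).
No irreducible factor of degree ≤ 2 exists, so g is irreducible over GF(3).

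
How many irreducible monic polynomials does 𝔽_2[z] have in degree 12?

By the necklace-counting formula, N_2(12) = (1/12) Σ_{d|12} μ(12/d)·2^d.
Divisors of 12: 1, 2, 3, 4, 6, 12; μ(12/d) for each: 0, 1, 0, -1, -1, 1.
Σ = 2^2 − 2^4 − 2^6 + 2^12 = 4020.
N = 4020/12 = 335.

335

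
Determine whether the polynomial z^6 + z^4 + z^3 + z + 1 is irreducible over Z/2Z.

Write P(z) = z^6 + z^4 + z^3 + z + 1.
Check for roots in Z/2Z: P(0) = 1; P(1) = 1.
No roots, so no linear factors.
Monic irreducibles of degree 2 over GF(2): z^2 + z + 1.
None of them divide P (all give nonzero remainder).
Monic irreducibles of degree 3 over GF(2): z^3 + z + 1, z^3 + z^2 + 1.
None of them divide P (all give nonzero remainder).
No irreducible factor of degree ≤ 3 exists, so P is irreducible over GF(2).

Yes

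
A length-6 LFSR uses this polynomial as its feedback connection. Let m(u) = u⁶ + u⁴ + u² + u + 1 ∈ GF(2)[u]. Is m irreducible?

Check for roots in GF(2): m(0) = 1; m(1) = 1.
No roots, so no linear factors.
Monic irreducibles of degree 2 over GF(2): u² + u + 1.
None of them divide m (all give nonzero remainder).
Monic irreducibles of degree 3 over GF(2): u³ + u + 1, u³ + u² + 1.
None of them divide m (all give nonzero remainder).
No irreducible factor of degree ≤ 3 exists, so m is irreducible over GF(2).

Yes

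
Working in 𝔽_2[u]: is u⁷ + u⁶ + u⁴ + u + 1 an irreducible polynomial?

Yes

Write P(u) = u⁷ + u⁶ + u⁴ + u + 1.
Check for roots in 𝔽_2: P(0) = 1; P(1) = 1.
No roots, so no linear factors.
Monic irreducibles of degree 2 over GF(2): u² + u + 1.
None of them divide P (all give nonzero remainder).
Monic irreducibles of degree 3 over GF(2): u³ + u + 1, u³ + u² + 1.
None of them divide P (all give nonzero remainder).
No irreducible factor of degree ≤ 3 exists, so P is irreducible over GF(2).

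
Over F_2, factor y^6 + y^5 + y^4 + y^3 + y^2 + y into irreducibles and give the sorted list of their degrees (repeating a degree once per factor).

1, 1, 2, 2

Write h(y) = y^6 + y^5 + y^4 + y^3 + y^2 + y.
Roots in F_2: h(0) = 0 → root; h(1) = 0 → root.
Linear factors from roots: (y), (y + 1).
Complete factorization: h(y) = (y)·(y + 1)·(y^2 + y + 1)^2.
Factor degrees with multiplicity: 1 + 1 + 2 + 2 = 6.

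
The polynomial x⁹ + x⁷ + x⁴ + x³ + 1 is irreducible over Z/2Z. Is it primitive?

No

Write f(x) = x⁹ + x⁷ + x⁴ + x³ + 1.
|GF(2^9)^×| = 2^9 − 1 = 511. Prime factorization: 511 = 7·73.
f is primitive ⇔ x has order 511 in GF(2)[x]/(f), i.e. x^(511/q) ≠ 1 for each prime q | 511.
x^(73) mod f = 1
x^(7) mod f = x⁷.
Since x^(73) = 1, the order of x divides 73 < 511; not primitive.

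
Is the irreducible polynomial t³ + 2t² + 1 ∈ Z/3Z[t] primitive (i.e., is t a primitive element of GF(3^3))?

Yes

Write f(t) = t³ + 2t² + 1.
|GF(3^3)^×| = 3^3 − 1 = 26. Prime factorization: 26 = 2·13.
f is primitive ⇔ t has order 26 in GF(3)[t]/(f), i.e. t^(26/q) ≠ 1 for each prime q | 26.
t^(13) mod f = 2.
t^(2) mod f = t².
None equal 1, so t has full order 26; f is primitive.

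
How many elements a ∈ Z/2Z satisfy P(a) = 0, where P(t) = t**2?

Evaluate at each of the 2 elements of Z/2Z:
P(0) = 0 → root; P(1) = 1.
Roots: {0}.

1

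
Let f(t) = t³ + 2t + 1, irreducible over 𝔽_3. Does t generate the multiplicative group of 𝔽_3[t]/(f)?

Yes

|GF(3^3)^×| = 3^3 − 1 = 26. Prime factorization: 26 = 2·13.
f is primitive ⇔ t has order 26 in GF(3)[t]/(f), i.e. t^(26/q) ≠ 1 for each prime q | 26.
t^(13) mod f = 2.
t^(2) mod f = t².
None equal 1, so t has full order 26; f is primitive.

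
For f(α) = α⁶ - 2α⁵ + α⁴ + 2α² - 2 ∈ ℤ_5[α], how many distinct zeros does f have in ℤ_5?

Evaluate at each of the 5 elements of ℤ_5:
f(0) = 3; f(1) = 0 → root; f(2) = 2; f(3) = 0 → root; f(4) = 4.
Roots: {1, 3}.

2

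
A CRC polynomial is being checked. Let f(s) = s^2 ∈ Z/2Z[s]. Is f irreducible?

Check for roots in Z/2Z: f(0) = 0 → root; f(1) = 1.
f(0) = 0, so (s) divides f(s); f is reducible.

No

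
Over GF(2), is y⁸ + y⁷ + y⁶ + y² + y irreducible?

No

Write f(y) = y⁸ + y⁷ + y⁶ + y² + y.
Check for roots in GF(2): f(0) = 0 → root; f(1) = 1.
f(0) = 0, so (y) divides f(y); f is reducible.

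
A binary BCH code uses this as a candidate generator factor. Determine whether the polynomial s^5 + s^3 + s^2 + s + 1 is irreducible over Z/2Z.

Yes

Write g(s) = s^5 + s^3 + s^2 + s + 1.
Check for roots in Z/2Z: g(0) = 1; g(1) = 1.
No roots, so no linear factors.
Monic irreducibles of degree 2 over GF(2): s^2 + s + 1.
None of them divide g (all give nonzero remainder).
No irreducible factor of degree ≤ 2 exists, so g is irreducible over GF(2).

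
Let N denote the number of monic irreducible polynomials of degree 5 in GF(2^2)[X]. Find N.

The number of monic irreducibles of degree 5 over GF(4) is (1/5)·Σ_{d∣5} μ(5/d) 4^d.
Divisors of 5: 1, 5; μ(5/d) for each: -1, 1.
Σ = − 4^1 + 4^5 = 1020.
N = 1020/5 = 204.

204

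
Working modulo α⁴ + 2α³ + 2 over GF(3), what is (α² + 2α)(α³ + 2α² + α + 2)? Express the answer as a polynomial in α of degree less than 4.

α^3 + α^2 + 2α + 2

Multiply in GF(3)[α]: (α² + 2α)·(α³ + 2α² + α + 2) = α⁵ + α⁴ + 2α³ + α² + α.
Reduce using α⁴ ≡ α³ + 1 (mod α⁴ + 2α³ + 2).
Reduced: α³ + α² + 2α + 2.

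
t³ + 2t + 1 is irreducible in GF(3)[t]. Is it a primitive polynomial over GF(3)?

Write f(t) = t³ + 2t + 1.
|GF(3^3)^×| = 3^3 − 1 = 26. Prime factorization: 26 = 2·13.
f is primitive ⇔ t has order 26 in GF(3)[t]/(f), i.e. t^(26/q) ≠ 1 for each prime q | 26.
t^(13) mod f = 2.
t^(2) mod f = t².
None equal 1, so t has full order 26; f is primitive.

Yes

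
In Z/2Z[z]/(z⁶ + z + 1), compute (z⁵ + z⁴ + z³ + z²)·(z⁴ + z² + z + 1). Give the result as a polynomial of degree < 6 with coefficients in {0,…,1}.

z^5 + z + 1

Multiply in Z/2Z[z]: (z⁵ + z⁴ + z³ + z²)·(z⁴ + z² + z + 1) = z⁹ + z⁸ + z⁶ + z⁵ + z⁴ + z².
Reduce using z⁶ ≡ z + 1 (mod z⁶ + z + 1).
Reduced: z⁵ + z + 1.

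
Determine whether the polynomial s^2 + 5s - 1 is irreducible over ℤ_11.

Yes

Write m(s) = s^2 + 5s - 1.
Check each element of ℤ_11 for a root: m(0)=10, m(1)=5, m(2)=2, m(3)=1, m(4)=2, m(5)=5, m(6)=10, m(7)=6, m(8)=4, m(9)=4, m(10)=6.
No roots. A degree-2 polynomial over a field with no linear factor is irreducible.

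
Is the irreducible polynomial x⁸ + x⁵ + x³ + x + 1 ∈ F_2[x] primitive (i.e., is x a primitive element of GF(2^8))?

Yes

Write f(x) = x⁸ + x⁵ + x³ + x + 1.
|GF(2^8)^×| = 2^8 − 1 = 255. Prime factorization: 255 = 3·5·17.
f is primitive ⇔ x has order 255 in GF(2)[x]/(f), i.e. x^(255/q) ≠ 1 for each prime q | 255.
x^(85) mod f = x⁷ + x⁶ + x⁵ + x³ + x + 1.
x^(51) mod f = x⁴ + x + 1.
x^(15) mod f = x⁷ + x⁶ + x⁵ + 1.
None equal 1, so x has full order 255; f is primitive.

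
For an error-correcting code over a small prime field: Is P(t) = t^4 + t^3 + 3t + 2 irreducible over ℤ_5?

Yes

Check for roots in ℤ_5: P(0) = 2; P(1) = 2; P(2) = 2; P(3) = 4; P(4) = 4.
No roots, so no linear factors.
Degree-2 irreducible divisors: test the 10 monic irreducibles of degree 2 over GF(5).
None of them divide P (all give nonzero remainder).
No irreducible factor of degree ≤ 2 exists, so P is irreducible over GF(5).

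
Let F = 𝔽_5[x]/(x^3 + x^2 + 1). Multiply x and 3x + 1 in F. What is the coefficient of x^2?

Multiply in 𝔽_5[x]: (x)·(3x + 1) = 3x^2 + x.
Reduced: 3x^2 + x.

3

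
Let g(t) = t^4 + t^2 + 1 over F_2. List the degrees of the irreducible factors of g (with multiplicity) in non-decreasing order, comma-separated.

Roots in F_2: g(0) = 1; g(1) = 1.
Complete factorization: g(t) = (t^2 + t + 1)^2.
Factor degrees with multiplicity: 2 + 2 = 4.

2, 2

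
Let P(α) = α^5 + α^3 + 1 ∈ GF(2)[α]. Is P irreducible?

Yes

Check for roots in GF(2): P(0) = 1; P(1) = 1.
No roots, so no linear factors.
Monic irreducibles of degree 2 over GF(2): α^2 + α + 1.
None of them divide P (all give nonzero remainder).
No irreducible factor of degree ≤ 2 exists, so P is irreducible over GF(2).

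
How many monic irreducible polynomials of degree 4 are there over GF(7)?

588

Gauss's count: N_{7}(4) = (1/4) Σ_{d|4} μ(4/d)·7^d.
Divisors of 4: 1, 2, 4; μ(4/d) for each: 0, -1, 1.
Σ = − 7^2 + 7^4 = 2352.
N = 2352/4 = 588.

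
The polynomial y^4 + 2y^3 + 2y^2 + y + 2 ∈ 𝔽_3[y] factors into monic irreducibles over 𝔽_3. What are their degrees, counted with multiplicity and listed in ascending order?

Write g(y) = y^4 + 2y^3 + 2y^2 + y + 2.
Roots in 𝔽_3: g(0) = 2; g(1) = 2; g(2) = 2.
Complete factorization: g(y) = (y^4 + 2y^3 + 2y^2 + y + 2).
Factor degrees with multiplicity: 4 = 4.

4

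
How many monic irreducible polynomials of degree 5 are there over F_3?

x^(3^5) − x is the product of all monic irreducibles of degree dividing 5; Möbius inversion gives N = (1/5) Σ μ(5/d)·3^d.
Divisors of 5: 1, 5; μ(5/d) for each: -1, 1.
Σ = − 3^1 + 3^5 = 240.
N = 240/5 = 48.

48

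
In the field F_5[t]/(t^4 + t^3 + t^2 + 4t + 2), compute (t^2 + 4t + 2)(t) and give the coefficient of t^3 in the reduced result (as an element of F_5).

Multiply in F_5[t]: (t^2 + 4t + 2)·(t) = t^3 + 4t^2 + 2t.
Reduced: t^3 + 4t^2 + 2t.

1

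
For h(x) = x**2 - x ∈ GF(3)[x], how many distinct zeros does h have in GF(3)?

Evaluate at each of the 3 elements of GF(3):
h(0) = 0 → root; h(1) = 0 → root; h(2) = 2.
Roots: {0, 1}.

2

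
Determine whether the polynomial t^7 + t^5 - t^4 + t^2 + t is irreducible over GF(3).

Write g(t) = t^7 + t^5 - t^4 + t^2 + t.
Check for roots in GF(3): g(0) = 0 → root; g(1) = 0 → root; g(2) = 0 → root.
g(0) = 0, so (t) divides g(t); g is reducible.

No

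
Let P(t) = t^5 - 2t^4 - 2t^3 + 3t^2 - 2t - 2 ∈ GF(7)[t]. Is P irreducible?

Yes

Check for roots in GF(7): P(0) = 5; P(1) = 3; P(2) = 4; P(3) = 4; P(4) = 2; P(5) = 1; P(6) = 2.
No roots, so no linear factors.
Degree-2 irreducible divisors: test the 21 monic irreducibles of degree 2 over GF(7).
None of them divide P (all give nonzero remainder).
No irreducible factor of degree ≤ 2 exists, so P is irreducible over GF(7).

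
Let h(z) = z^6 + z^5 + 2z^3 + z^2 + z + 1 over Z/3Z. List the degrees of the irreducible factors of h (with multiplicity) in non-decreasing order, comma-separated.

Roots in Z/3Z: h(0) = 1; h(1) = 1; h(2) = 2.
Complete factorization: h(z) = (z^6 + z^5 + 2z^3 + z^2 + z + 1).
Factor degrees with multiplicity: 6 = 6.

6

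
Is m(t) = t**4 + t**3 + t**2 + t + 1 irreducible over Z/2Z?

Yes

Check for roots in Z/2Z: m(0) = 1; m(1) = 1.
No roots, so no linear factors.
Monic irreducibles of degree 2 over GF(2): t**2 + t + 1.
None of them divide m (all give nonzero remainder).
No irreducible factor of degree ≤ 2 exists, so m is irreducible over GF(2).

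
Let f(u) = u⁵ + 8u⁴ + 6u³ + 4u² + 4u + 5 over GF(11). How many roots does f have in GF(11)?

2

Evaluate at each of the 11 elements of GF(11):
f(0) = 5; f(1) = 6; f(2) = 6; f(3) = 6; f(4) = 10; f(5) = 2; f(6) = 0 → root; f(7) = 0 → root; f(8) = 8; f(9) = 6; f(10) = 6.
Roots: {6, 7}.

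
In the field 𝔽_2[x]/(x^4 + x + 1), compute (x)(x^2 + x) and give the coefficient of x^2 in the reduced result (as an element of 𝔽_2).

1

Multiply in 𝔽_2[x]: (x)·(x^2 + x) = x^3 + x^2.
Reduced: x^3 + x^2.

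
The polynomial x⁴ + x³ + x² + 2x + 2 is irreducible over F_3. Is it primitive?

Yes

Write f(x) = x⁴ + x³ + x² + 2x + 2.
|GF(3^4)^×| = 3^4 − 1 = 80. Prime factorization: 80 = 2^4·5.
f is primitive ⇔ x has order 80 in GF(3)[x]/(f), i.e. x^(80/q) ≠ 1 for each prime q | 80.
x^(40) mod f = 2.
x^(16) mod f = 2x³ + 1.
None equal 1, so x has full order 80; f is primitive.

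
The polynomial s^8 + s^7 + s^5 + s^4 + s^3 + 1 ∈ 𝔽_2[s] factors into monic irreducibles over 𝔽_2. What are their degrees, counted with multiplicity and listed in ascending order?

1, 2, 2, 3

Write f(s) = s^8 + s^7 + s^5 + s^4 + s^3 + 1.
Roots in 𝔽_2: f(0) = 1; f(1) = 0 → root.
Linear factors from roots: (s + 1).
Complete factorization: f(s) = (s + 1)·(s^2 + s + 1)^2·(s^3 + s + 1).
Factor degrees with multiplicity: 1 + 2 + 2 + 3 = 8.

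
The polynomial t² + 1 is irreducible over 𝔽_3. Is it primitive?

No

Write f(t) = t² + 1.
|GF(3^2)^×| = 3^2 − 1 = 8. Prime factorization: 8 = 2^3.
f is primitive ⇔ t has order 8 in GF(3)[t]/(f), i.e. t^(8/q) ≠ 1 for each prime q | 8.
t^(4) mod f = 1
Since t^(4) = 1, the order of t divides 4 < 8; not primitive.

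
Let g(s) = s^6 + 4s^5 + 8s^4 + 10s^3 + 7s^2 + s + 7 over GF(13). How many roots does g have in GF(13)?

Evaluate at each of the 13 elements of GF(13):
g(0) = 7; g(1) = 12; g(2) = 8; g(3) = 1; g(4) = 5; g(5) = 8; g(6) = 8; g(7) = 2; g(8) = 6; g(9) = 2; g(10) = 7; g(11) = 4; g(12) = 8.
No element is a root.

0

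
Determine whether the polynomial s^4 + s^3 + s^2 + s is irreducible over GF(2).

Write f(s) = s^4 + s^3 + s^2 + s.
Check for roots in GF(2): f(0) = 0 → root; f(1) = 0 → root.
f(0) = 0, so (s) divides f(s); f is reducible.

No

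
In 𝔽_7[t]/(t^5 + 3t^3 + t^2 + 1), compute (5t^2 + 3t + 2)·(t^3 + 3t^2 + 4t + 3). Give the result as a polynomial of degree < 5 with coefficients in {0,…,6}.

Multiply in 𝔽_7[t]: (5t^2 + 3t + 2)·(t^3 + 3t^2 + 4t + 3) = 5t^5 + 4t^4 + 3t^3 + 5t^2 + 3t + 6.
Reduce using t^5 ≡ 4t^3 + 6t^2 + 6 (mod t^5 + 3t^3 + t^2 + 1).
Reduced: 4t^4 + 2t^3 + 3t + 1.

4t^4 + 2t^3 + 3t + 1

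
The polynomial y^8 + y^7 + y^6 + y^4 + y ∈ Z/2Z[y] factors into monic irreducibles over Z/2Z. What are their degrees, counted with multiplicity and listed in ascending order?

Write g(y) = y^8 + y^7 + y^6 + y^4 + y.
Roots in Z/2Z: g(0) = 0 → root; g(1) = 1.
Linear factors from roots: (y).
Complete factorization: g(y) = (y)·(y^2 + y + 1)^2·(y^3 + y^2 + 1).
Factor degrees with multiplicity: 1 + 2 + 2 + 3 = 8.

1, 2, 2, 3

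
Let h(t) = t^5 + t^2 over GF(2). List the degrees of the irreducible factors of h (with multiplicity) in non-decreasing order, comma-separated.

Roots in GF(2): h(0) = 0 → root; h(1) = 0 → root.
Linear factors from roots: (t), (t + 1).
Complete factorization: h(t) = (t + 1)·(t)^2·(t^2 + t + 1).
Factor degrees with multiplicity: 1 + 1 + 1 + 2 = 5.

1, 1, 1, 2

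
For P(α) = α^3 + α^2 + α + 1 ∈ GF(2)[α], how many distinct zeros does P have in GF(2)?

1

Evaluate at each of the 2 elements of GF(2):
P(0) = 1; P(1) = 0 → root.
Roots: {1}.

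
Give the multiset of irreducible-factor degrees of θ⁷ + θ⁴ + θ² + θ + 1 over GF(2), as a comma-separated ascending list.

Write g(θ) = θ⁷ + θ⁴ + θ² + θ + 1.
Roots in GF(2): g(0) = 1; g(1) = 1.
Complete factorization: g(θ) = (θ² + θ + 1)^2·(θ³ + θ + 1).
Factor degrees with multiplicity: 2 + 2 + 3 = 7.

2, 2, 3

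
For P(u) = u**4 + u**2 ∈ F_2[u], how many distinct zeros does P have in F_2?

Evaluate at each of the 2 elements of F_2:
P(0) = 0 → root; P(1) = 0 → root.
Roots: {0, 1}.

2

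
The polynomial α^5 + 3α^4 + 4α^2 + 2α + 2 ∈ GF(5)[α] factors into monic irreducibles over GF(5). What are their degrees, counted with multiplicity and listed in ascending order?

1, 1, 3

Write h(α) = α^5 + 3α^4 + 4α^2 + 2α + 2.
Roots in GF(5): h(0) = 2; h(1) = 2; h(2) = 2; h(3) = 0 → root; h(4) = 1.
Linear factors from roots: (α + 2).
Complete factorization: h(α) = (α + 2)^2·(α^3 + 4α^2 + 3).
Factor degrees with multiplicity: 1 + 1 + 3 = 5.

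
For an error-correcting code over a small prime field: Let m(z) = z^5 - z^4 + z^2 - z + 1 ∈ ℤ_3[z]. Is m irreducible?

No

Check for roots in ℤ_3: m(0) = 1; m(1) = 1; m(2) = 1.
No roots, so no linear factors.
Monic irreducibles of degree 2 over GF(3): z^2 + 1, z^2 + z - 1, z^2 - z - 1.
z^2 + z - 1 divides m: m(z) = (z^2 + z - 1)·(z^3 + z^2 - 1).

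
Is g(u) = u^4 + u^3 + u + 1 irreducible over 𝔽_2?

Check for roots in 𝔽_2: g(0) = 1; g(1) = 0 → root.
g(1) = 0, so (u − 1) divides g(u); g is reducible.

No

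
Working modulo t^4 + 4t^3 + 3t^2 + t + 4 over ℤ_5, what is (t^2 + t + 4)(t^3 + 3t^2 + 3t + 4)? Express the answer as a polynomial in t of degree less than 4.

Multiply in ℤ_5[t]: (t^2 + t + 4)·(t^3 + 3t^2 + 3t + 4) = t^5 + 4t^4 + 4t^2 + t + 1.
Reduce using t^4 ≡ t^3 + 2t^2 + 4t + 1 (mod t^4 + 4t^3 + 3t^2 + t + 4).
Reduced: 2t^3 + 3t^2 + 2t + 1.

2t^3 + 3t^2 + 2t + 1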